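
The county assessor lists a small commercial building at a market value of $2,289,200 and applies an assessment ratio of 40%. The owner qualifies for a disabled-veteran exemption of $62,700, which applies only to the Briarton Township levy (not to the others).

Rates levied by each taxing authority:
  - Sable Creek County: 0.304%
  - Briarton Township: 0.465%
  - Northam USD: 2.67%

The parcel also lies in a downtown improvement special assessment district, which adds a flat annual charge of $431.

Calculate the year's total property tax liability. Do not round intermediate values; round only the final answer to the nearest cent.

Assessed value = $2,289,200 × 0.4 = $915,680
Sable Creek County: $915,680 × 0.00304 = $2,783.6672
Briarton Township: ($915,680 − $62,700) × 0.00465 = $852,980 × 0.00465 = $3,966.357
Northam USD: $915,680 × 0.0267 = $24,448.656
Levies subtotal = $31,198.6802
Total = $31,198.6802 + $431 = $31,629.6802

$31,629.68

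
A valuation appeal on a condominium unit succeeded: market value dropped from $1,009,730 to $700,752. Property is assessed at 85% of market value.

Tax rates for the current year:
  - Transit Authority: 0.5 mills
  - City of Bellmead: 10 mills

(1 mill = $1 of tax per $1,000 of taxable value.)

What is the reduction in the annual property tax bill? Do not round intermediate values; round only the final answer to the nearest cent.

$2,757.63

Old assessed value = $1,009,730 × 0.85 = $858,270.5
New assessed value = $700,752 × 0.85 = $595,639.2
Combined rate = 0.0005 + 0.01 = 0.0105
Old tax = $858,270.5 × 0.0105 = $9,011.84025
New tax = $595,639.2 × 0.0105 = $6,254.2116
Reduction = $9,011.84025 − $6,254.2116 = $2,757.62865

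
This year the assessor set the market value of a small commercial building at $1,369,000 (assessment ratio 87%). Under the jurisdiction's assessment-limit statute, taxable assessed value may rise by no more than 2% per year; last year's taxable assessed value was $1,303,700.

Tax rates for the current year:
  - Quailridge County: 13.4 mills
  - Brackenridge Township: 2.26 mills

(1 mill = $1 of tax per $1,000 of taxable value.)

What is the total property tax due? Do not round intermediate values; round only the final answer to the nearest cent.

$18,651.53

Uncapped assessed value = $1,369,000 × 0.87 = $1,191,030
Cap limit = $1,303,700 × 1.02 = $1,329,774
Taxable assessed value = min($1,191,030, $1,329,774) = $1,191,030 (cap does not bind)
Quailridge County: $1,191,030 × 0.0134 = $15,959.802
Brackenridge Township: $1,191,030 × 0.00226 = $2,691.7278
Total = $18,651.5298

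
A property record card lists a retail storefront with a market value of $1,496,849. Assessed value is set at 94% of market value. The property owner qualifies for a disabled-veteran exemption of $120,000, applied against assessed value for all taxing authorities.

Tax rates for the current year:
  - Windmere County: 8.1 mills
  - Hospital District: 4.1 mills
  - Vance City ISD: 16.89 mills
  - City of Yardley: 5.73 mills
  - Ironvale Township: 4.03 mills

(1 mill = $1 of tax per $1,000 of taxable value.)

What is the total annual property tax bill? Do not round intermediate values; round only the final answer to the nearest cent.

$50,001.43

Assessed value = $1,496,849 × 0.94 = $1,407,038.06
Taxable value = $1,407,038.06 − $120,000 = $1,287,038.06
Windmere County: $1,287,038.06 × 0.0081 = $10,425.008286
Hospital District: $1,287,038.06 × 0.0041 = $5,276.856046
Vance City ISD: $1,287,038.06 × 0.01689 = $21,738.0728334
City of Yardley: $1,287,038.06 × 0.00573 = $7,374.7280838
Ironvale Township: $1,287,038.06 × 0.00403 = $5,186.7633818
Total = $10,425.008286 + $5,276.856046 + $21,738.0728334 + $7,374.7280838 + $5,186.7633818 = $50,001.428631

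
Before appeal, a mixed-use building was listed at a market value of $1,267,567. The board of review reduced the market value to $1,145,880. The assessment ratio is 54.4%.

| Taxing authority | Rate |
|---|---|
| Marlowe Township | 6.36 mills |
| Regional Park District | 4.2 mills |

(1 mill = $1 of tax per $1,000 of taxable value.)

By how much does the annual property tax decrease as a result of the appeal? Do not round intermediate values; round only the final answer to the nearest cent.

Old assessed value = $1,267,567 × 0.544 = $689,556.448
New assessed value = $1,145,880 × 0.544 = $623,358.72
Combined rate = 0.00636 + 0.0042 = 0.01056
Old tax = $689,556.448 × 0.01056 = $7,281.71609088
New tax = $623,358.72 × 0.01056 = $6,582.6680832
Reduction = $7,281.71609088 − $6,582.6680832 = $699.04800768

$699.05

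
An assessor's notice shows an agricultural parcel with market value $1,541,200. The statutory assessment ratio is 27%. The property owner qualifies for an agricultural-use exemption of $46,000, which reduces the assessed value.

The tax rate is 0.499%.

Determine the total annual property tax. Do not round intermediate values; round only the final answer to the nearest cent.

Assessed value = $1,541,200 × 0.27 = $416,124
Taxable value = $416,124 − $46,000 = $370,124
Tax = $370,124 × 0.00499 = $1,846.91876

$1,846.92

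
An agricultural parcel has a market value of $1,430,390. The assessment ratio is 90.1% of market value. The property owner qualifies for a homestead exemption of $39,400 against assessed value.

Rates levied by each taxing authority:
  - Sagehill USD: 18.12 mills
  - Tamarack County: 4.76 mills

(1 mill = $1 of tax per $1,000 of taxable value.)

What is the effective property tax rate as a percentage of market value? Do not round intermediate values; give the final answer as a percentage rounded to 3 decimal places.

1.998%

Assessed value = $1,430,390 × 0.901 = $1,288,781.39
Taxable value = $1,288,781.39 − $39,400 = $1,249,381.39
Sagehill USD: $1,249,381.39 × 0.01812 = $22,638.7907868
Tamarack County: $1,249,381.39 × 0.00476 = $5,947.0554164
Total tax = $28,585.8462032
Effective rate = $28,585.8462032 ÷ $1,430,390 = 1.998% of market value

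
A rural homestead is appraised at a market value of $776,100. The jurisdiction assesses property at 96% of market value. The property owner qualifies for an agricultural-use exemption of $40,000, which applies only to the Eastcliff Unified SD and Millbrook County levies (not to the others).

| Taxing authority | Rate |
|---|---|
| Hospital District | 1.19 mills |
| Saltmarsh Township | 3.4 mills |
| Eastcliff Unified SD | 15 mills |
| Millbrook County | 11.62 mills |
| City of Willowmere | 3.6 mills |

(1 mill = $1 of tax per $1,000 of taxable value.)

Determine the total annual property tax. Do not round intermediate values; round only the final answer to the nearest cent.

Assessed value = $776,100 × 0.96 = $745,056
Hospital District: $745,056 × 0.00119 = $886.61664
Saltmarsh Township: $745,056 × 0.0034 = $2,533.1904
Eastcliff Unified SD: ($745,056 − $40,000) × 0.015 = $705,056 × 0.015 = $10,575.84
Millbrook County: ($745,056 − $40,000) × 0.01162 = $705,056 × 0.01162 = $8,192.75072
City of Willowmere: $745,056 × 0.0036 = $2,682.2016
Total = $24,870.59936

$24,870.60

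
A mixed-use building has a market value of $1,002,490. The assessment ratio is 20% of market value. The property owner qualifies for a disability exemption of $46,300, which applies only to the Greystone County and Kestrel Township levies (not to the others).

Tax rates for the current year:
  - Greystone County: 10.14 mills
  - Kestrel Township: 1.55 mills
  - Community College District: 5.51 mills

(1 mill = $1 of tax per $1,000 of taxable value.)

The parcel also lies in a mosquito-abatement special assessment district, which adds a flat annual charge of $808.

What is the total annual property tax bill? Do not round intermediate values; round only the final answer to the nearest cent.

Assessed value = $1,002,490 × 0.2 = $200,498
Greystone County: ($200,498 − $46,300) × 0.01014 = $154,198 × 0.01014 = $1,563.56772
Kestrel Township: ($200,498 − $46,300) × 0.00155 = $154,198 × 0.00155 = $239.0069
Community College District: $200,498 × 0.00551 = $1,104.74398
Levies subtotal = $2,907.3186
Total = $2,907.3186 + $808 = $3,715.3186

$3,715.32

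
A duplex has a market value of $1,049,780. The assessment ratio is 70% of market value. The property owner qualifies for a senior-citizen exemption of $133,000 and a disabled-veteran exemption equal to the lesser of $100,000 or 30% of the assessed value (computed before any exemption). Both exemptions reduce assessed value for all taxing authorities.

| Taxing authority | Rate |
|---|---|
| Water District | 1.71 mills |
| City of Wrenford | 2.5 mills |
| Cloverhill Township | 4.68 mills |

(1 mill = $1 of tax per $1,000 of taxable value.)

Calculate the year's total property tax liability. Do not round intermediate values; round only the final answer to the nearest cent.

$4,461.41

Assessed value = $1,049,780 × 0.7 = $734,846
Disabled-veteran exemption = min($100,000, 30% × $734,846) = min($100,000, $220,453.8) = $100,000 (dollar cap binds)
Taxable value = $734,846 − $133,000 − $100,000 = $501,846
Water District: $501,846 × 0.00171 = $858.15666
City of Wrenford: $501,846 × 0.0025 = $1,254.615
Cloverhill Township: $501,846 × 0.00468 = $2,348.63928
Total = $4,461.41094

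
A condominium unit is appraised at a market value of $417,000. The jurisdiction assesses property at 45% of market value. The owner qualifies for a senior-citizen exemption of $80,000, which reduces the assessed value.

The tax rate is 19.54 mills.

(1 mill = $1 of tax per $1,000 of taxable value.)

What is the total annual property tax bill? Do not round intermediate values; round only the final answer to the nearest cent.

$2,103.48

Assessed value = $417,000 × 0.45 = $187,650
Taxable value = $187,650 − $80,000 = $107,650
Tax = $107,650 × 0.01954 = $2,103.481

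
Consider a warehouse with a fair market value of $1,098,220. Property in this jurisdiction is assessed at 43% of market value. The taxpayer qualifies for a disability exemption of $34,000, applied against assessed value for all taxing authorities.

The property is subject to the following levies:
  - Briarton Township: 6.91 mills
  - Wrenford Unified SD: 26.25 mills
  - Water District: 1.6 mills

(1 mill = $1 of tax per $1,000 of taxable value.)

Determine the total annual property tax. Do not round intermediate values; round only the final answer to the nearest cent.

$15,233.03

Assessed value = $1,098,220 × 0.43 = $472,234.6
Taxable value = $472,234.6 − $34,000 = $438,234.6
Briarton Township: $438,234.6 × 0.00691 = $3,028.201086
Wrenford Unified SD: $438,234.6 × 0.02625 = $11,503.65825
Water District: $438,234.6 × 0.0016 = $701.17536
Total = $3,028.201086 + $11,503.65825 + $701.17536 = $15,233.034696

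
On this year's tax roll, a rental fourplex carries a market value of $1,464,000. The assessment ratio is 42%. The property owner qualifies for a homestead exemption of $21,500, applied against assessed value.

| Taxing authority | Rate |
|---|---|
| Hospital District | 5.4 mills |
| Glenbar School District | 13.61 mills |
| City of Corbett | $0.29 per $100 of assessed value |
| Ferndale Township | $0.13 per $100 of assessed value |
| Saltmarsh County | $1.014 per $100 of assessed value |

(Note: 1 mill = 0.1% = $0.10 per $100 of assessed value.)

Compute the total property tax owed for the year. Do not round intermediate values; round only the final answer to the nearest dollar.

$19,789

Assessed value = $1,464,000 × 0.42 = $614,880
Taxable value = $614,880 − $21,500 = $593,380
Hospital District: $593,380 × 0.0054 = $3,204.252
Glenbar School District: $593,380 × 0.01361 = $8,075.9018
City of Corbett: $593,380 × 0.0029 = $1,720.802
Ferndale Township: $593,380 × 0.0013 = $771.394
Saltmarsh County: $593,380 × 0.01014 = $6,016.8732
Total = $19,789.223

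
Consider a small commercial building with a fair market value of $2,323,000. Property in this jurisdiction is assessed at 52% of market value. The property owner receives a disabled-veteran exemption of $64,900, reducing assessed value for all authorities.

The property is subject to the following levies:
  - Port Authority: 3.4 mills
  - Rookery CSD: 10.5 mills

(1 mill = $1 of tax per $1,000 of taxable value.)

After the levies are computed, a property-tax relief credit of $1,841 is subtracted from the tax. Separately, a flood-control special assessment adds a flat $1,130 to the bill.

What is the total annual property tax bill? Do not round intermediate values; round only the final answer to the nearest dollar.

Assessed value = $2,323,000 × 0.52 = $1,207,960
Taxable value = $1,207,960 − $64,900 = $1,143,060
Port Authority: $1,143,060 × 0.0034 = $3,886.404
Rookery CSD: $1,143,060 × 0.0105 = $12,002.13
Levies subtotal = $15,888.534
After credit = $15,888.534 − $1,841 = $14,047.534
Total = $14,047.534 + $1,130 = $15,177.534

$15,178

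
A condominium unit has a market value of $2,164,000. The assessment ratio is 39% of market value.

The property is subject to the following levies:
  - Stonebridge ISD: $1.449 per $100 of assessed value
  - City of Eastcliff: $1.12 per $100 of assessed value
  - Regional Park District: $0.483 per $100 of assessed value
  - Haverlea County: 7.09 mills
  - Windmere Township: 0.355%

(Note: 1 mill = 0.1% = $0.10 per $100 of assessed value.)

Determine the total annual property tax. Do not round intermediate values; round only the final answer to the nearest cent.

$34,737.39

Assessed value = $2,164,000 × 0.39 = $843,960
Stonebridge ISD: $843,960 × 0.01449 = $12,228.9804
City of Eastcliff: $843,960 × 0.0112 = $9,452.352
Regional Park District: $843,960 × 0.00483 = $4,076.3268
Haverlea County: $843,960 × 0.00709 = $5,983.6764
Windmere Township: $843,960 × 0.00355 = $2,996.058
Total = $34,737.3936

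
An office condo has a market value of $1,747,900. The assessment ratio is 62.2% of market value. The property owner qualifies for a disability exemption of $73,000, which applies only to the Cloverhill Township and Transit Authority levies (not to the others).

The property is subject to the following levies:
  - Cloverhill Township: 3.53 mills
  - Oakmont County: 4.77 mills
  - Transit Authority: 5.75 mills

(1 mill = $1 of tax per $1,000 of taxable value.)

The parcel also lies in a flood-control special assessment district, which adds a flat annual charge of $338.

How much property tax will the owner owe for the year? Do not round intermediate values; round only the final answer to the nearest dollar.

Assessed value = $1,747,900 × 0.622 = $1,087,193.8
Cloverhill Township: ($1,087,193.8 − $73,000) × 0.00353 = $1,014,193.8 × 0.00353 = $3,580.104114
Oakmont County: $1,087,193.8 × 0.00477 = $5,185.914426
Transit Authority: ($1,087,193.8 − $73,000) × 0.00575 = $1,014,193.8 × 0.00575 = $5,831.61435
Levies subtotal = $14,597.63289
Total = $14,597.63289 + $338 = $14,935.63289

$14,936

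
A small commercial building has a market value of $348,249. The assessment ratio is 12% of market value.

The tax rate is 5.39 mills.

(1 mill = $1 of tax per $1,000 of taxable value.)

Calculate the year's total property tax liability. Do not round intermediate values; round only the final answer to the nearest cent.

Assessed value = $348,249 × 0.12 = $41,789.88
Tax = $41,789.88 × 0.00539 = $225.2474532

$225.25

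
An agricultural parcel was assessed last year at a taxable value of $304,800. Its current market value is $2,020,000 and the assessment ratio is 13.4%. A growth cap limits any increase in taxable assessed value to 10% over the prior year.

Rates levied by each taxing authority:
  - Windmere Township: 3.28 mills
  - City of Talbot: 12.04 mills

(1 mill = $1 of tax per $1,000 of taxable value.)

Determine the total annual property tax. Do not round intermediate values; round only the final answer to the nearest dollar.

$4,147

Uncapped assessed value = $2,020,000 × 0.134 = $270,680
Cap limit = $304,800 × 1.1 = $335,280
Taxable assessed value = min($270,680, $335,280) = $270,680 (cap does not bind)
Windmere Township: $270,680 × 0.00328 = $887.8304
City of Talbot: $270,680 × 0.01204 = $3,258.9872
Total = $4,146.8176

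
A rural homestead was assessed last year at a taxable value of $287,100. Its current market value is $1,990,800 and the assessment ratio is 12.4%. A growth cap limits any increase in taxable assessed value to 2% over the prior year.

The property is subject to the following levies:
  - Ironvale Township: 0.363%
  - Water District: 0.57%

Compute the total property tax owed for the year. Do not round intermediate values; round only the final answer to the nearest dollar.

$2,303

Uncapped assessed value = $1,990,800 × 0.124 = $246,859.2
Cap limit = $287,100 × 1.02 = $292,842
Taxable assessed value = min($246,859.2, $292,842) = $246,859.2 (cap does not bind)
Ironvale Township: $246,859.2 × 0.00363 = $896.098896
Water District: $246,859.2 × 0.0057 = $1,407.09744
Total = $2,303.196336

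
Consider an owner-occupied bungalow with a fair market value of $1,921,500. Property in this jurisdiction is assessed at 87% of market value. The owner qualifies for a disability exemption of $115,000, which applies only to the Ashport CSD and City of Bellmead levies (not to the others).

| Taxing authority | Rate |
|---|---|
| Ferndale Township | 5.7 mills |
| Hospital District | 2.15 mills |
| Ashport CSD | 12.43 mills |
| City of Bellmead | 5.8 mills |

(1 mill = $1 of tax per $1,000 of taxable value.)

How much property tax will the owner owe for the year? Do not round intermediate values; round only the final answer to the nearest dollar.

$41,502

Assessed value = $1,921,500 × 0.87 = $1,671,705
Ferndale Township: $1,671,705 × 0.0057 = $9,528.7185
Hospital District: $1,671,705 × 0.00215 = $3,594.16575
Ashport CSD: ($1,671,705 − $115,000) × 0.01243 = $1,556,705 × 0.01243 = $19,349.84315
City of Bellmead: ($1,671,705 − $115,000) × 0.0058 = $1,556,705 × 0.0058 = $9,028.889
Total = $41,501.6164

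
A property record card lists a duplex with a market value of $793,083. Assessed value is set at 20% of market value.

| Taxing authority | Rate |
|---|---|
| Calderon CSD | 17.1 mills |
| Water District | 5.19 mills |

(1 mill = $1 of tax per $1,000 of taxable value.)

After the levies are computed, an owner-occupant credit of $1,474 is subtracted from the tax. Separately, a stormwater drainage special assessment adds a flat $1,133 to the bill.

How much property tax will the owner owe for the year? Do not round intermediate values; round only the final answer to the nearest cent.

Assessed value = $793,083 × 0.2 = $158,616.6
Calderon CSD: $158,616.6 × 0.0171 = $2,712.34386
Water District: $158,616.6 × 0.00519 = $823.220154
Levies subtotal = $3,535.564014
After credit = $3,535.564014 − $1,474 = $2,061.564014
Total = $2,061.564014 + $1,133 = $3,194.564014

$3,194.56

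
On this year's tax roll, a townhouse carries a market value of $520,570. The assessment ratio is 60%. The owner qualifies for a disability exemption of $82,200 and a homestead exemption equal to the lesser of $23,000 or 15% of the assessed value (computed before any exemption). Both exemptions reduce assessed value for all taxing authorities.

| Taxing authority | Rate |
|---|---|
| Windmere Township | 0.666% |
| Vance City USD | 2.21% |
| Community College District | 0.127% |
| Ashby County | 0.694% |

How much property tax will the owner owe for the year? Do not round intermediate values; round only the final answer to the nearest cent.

$7,658.04

Assessed value = $520,570 × 0.6 = $312,342
Homestead exemption = min($23,000, 15% × $312,342) = min($23,000, $46,851.3) = $23,000 (dollar cap binds)
Taxable value = $312,342 − $82,200 − $23,000 = $207,142
Windmere Township: $207,142 × 0.00666 = $1,379.56572
Vance City USD: $207,142 × 0.0221 = $4,577.8382
Community College District: $207,142 × 0.00127 = $263.07034
Ashby County: $207,142 × 0.00694 = $1,437.56548
Total = $7,658.03974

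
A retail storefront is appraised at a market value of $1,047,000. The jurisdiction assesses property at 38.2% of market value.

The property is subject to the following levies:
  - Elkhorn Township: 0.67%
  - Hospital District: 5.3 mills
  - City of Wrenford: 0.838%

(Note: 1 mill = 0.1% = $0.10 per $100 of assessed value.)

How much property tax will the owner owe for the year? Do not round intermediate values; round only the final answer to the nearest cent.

Assessed value = $1,047,000 × 0.382 = $399,954
Elkhorn Township: $399,954 × 0.0067 = $2,679.6918
Hospital District: $399,954 × 0.0053 = $2,119.7562
City of Wrenford: $399,954 × 0.00838 = $3,351.61452
Total = $8,151.06252

$8,151.06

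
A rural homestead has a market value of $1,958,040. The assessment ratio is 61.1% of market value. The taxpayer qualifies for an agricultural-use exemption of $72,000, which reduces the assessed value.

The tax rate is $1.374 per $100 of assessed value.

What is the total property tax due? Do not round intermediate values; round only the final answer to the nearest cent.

$15,448.74

Assessed value = $1,958,040 × 0.611 = $1,196,362.44
Taxable value = $1,196,362.44 − $72,000 = $1,124,362.44
Tax = $1,124,362.44 × 0.01374 = $15,448.7399256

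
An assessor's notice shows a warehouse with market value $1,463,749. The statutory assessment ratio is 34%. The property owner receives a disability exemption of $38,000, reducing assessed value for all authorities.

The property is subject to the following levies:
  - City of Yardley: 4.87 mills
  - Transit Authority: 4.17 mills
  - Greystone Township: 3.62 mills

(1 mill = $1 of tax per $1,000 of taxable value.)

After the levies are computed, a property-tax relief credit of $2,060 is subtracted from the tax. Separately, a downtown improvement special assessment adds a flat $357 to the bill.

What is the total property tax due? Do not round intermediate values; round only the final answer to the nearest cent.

$4,116.48

Assessed value = $1,463,749 × 0.34 = $497,674.66
Taxable value = $497,674.66 − $38,000 = $459,674.66
City of Yardley: $459,674.66 × 0.00487 = $2,238.6155942
Transit Authority: $459,674.66 × 0.00417 = $1,916.8433322
Greystone Township: $459,674.66 × 0.00362 = $1,664.0222692
Levies subtotal = $5,819.4811956
After credit = $5,819.4811956 − $2,060 = $3,759.4811956
Total = $3,759.4811956 + $357 = $4,116.4811956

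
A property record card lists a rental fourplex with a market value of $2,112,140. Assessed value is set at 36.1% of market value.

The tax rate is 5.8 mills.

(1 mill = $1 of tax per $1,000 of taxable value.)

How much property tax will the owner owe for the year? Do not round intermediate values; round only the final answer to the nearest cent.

$4,422.40

Assessed value = $2,112,140 × 0.361 = $762,482.54
Tax = $762,482.54 × 0.0058 = $4,422.398732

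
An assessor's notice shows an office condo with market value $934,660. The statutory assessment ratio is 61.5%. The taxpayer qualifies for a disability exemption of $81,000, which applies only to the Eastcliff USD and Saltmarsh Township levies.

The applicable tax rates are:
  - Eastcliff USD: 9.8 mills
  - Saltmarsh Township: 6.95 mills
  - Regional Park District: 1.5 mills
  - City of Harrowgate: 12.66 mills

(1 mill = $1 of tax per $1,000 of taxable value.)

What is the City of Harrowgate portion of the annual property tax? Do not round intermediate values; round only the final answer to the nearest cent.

Assessed value = $934,660 × 0.615 = $574,815.9
City of Harrowgate taxable value = $574,815.9 (exemption does not apply)
City of Harrowgate levy = $574,815.9 × 0.01266 = $7,277.169294

$7,277.17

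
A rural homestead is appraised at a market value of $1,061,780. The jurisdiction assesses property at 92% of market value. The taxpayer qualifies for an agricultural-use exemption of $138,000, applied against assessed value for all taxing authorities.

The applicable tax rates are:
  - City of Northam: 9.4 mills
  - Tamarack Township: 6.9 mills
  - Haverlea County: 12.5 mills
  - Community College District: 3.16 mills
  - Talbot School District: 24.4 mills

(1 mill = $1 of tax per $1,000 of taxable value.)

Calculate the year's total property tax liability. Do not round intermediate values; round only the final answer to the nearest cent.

Assessed value = $1,061,780 × 0.92 = $976,837.6
Taxable value = $976,837.6 − $138,000 = $838,837.6
City of Northam: $838,837.6 × 0.0094 = $7,885.07344
Tamarack Township: $838,837.6 × 0.0069 = $5,787.97944
Haverlea County: $838,837.6 × 0.0125 = $10,485.47
Community College District: $838,837.6 × 0.00316 = $2,650.726816
Talbot School District: $838,837.6 × 0.0244 = $20,467.63744
Total = $7,885.07344 + $5,787.97944 + $10,485.47 + $2,650.726816 + $20,467.63744 = $47,276.887136

$47,276.89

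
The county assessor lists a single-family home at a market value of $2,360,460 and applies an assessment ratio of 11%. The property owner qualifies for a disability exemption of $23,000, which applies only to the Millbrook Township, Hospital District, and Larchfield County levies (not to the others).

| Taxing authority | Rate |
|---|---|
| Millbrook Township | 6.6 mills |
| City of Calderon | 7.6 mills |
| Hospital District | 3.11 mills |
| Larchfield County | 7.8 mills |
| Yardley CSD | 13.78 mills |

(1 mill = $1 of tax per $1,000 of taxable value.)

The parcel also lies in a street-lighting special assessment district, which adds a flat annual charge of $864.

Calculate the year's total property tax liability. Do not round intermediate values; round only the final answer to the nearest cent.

Assessed value = $2,360,460 × 0.11 = $259,650.6
Millbrook Township: ($259,650.6 − $23,000) × 0.0066 = $236,650.6 × 0.0066 = $1,561.89396
City of Calderon: $259,650.6 × 0.0076 = $1,973.34456
Hospital District: ($259,650.6 − $23,000) × 0.00311 = $236,650.6 × 0.00311 = $735.983366
Larchfield County: ($259,650.6 − $23,000) × 0.0078 = $236,650.6 × 0.0078 = $1,845.87468
Yardley CSD: $259,650.6 × 0.01378 = $3,577.985268
Levies subtotal = $9,695.081834
Total = $9,695.081834 + $864 = $10,559.081834

$10,559.08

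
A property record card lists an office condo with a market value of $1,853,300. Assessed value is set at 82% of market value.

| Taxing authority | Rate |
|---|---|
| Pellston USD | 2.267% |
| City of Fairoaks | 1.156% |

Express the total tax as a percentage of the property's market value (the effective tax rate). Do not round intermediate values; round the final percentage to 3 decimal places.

Assessed value = $1,853,300 × 0.82 = $1,519,706
Pellston USD: $1,519,706 × 0.02267 = $34,451.73502
City of Fairoaks: $1,519,706 × 0.01156 = $17,567.80136
Total tax = $52,019.53638
Effective rate = $52,019.53638 ÷ $1,853,300 = 2.807% of market value

2.807%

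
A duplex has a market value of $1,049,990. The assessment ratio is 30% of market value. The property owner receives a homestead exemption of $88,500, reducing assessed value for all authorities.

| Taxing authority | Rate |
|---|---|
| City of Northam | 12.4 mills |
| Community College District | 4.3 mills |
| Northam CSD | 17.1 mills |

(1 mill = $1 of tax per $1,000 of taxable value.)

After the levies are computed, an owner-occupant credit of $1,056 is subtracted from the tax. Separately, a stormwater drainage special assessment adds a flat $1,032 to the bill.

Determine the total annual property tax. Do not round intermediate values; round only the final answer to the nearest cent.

$7,631.60

Assessed value = $1,049,990 × 0.3 = $314,997
Taxable value = $314,997 − $88,500 = $226,497
City of Northam: $226,497 × 0.0124 = $2,808.5628
Community College District: $226,497 × 0.0043 = $973.9371
Northam CSD: $226,497 × 0.0171 = $3,873.0987
Levies subtotal = $7,655.5986
After credit = $7,655.5986 − $1,056 = $6,599.5986
Total = $6,599.5986 + $1,032 = $7,631.5986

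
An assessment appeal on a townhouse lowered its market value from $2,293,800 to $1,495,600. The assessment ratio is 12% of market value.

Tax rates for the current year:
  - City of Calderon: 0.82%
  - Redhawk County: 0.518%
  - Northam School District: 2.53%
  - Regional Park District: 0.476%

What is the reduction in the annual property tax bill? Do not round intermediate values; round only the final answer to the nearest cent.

Old assessed value = $2,293,800 × 0.12 = $275,256
New assessed value = $1,495,600 × 0.12 = $179,472
Combined rate = 0.0082 + 0.00518 + 0.0253 + 0.00476 = 0.04344
Old tax = $275,256 × 0.04344 = $11,957.12064
New tax = $179,472 × 0.04344 = $7,796.26368
Reduction = $11,957.12064 − $7,796.26368 = $4,160.85696

$4,160.86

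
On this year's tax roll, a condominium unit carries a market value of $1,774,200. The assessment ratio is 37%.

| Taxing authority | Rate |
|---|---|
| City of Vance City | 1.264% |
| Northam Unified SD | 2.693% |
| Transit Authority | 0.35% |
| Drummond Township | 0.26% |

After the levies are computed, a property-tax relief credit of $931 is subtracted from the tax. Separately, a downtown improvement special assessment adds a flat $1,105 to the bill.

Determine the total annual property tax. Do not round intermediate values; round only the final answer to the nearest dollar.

Assessed value = $1,774,200 × 0.37 = $656,454
City of Vance City: $656,454 × 0.01264 = $8,297.57856
Northam Unified SD: $656,454 × 0.02693 = $17,678.30622
Transit Authority: $656,454 × 0.0035 = $2,297.589
Drummond Township: $656,454 × 0.0026 = $1,706.7804
Levies subtotal = $29,980.25418
After credit = $29,980.25418 − $931 = $29,049.25418
Total = $29,049.25418 + $1,105 = $30,154.25418

$30,154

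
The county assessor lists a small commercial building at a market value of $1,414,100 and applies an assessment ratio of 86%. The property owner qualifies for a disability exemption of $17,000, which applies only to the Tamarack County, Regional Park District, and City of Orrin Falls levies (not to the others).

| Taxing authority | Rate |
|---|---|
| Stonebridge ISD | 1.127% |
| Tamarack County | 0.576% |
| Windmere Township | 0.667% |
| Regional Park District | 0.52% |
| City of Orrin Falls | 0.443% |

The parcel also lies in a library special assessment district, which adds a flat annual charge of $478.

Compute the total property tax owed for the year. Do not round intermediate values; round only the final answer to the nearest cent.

$40,749.85

Assessed value = $1,414,100 × 0.86 = $1,216,126
Stonebridge ISD: $1,216,126 × 0.01127 = $13,705.74002
Tamarack County: ($1,216,126 − $17,000) × 0.00576 = $1,199,126 × 0.00576 = $6,906.96576
Windmere Township: $1,216,126 × 0.00667 = $8,111.56042
Regional Park District: ($1,216,126 − $17,000) × 0.0052 = $1,199,126 × 0.0052 = $6,235.4552
City of Orrin Falls: ($1,216,126 − $17,000) × 0.00443 = $1,199,126 × 0.00443 = $5,312.12818
Levies subtotal = $40,271.84958
Total = $40,271.84958 + $478 = $40,749.84958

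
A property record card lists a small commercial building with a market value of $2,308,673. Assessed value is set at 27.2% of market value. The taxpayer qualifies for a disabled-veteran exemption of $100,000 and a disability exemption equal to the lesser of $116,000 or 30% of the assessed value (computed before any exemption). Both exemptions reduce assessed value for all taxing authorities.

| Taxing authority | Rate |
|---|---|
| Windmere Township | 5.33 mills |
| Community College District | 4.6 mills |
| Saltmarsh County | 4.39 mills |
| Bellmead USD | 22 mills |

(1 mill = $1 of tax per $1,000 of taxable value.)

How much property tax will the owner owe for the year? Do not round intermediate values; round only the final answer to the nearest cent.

Assessed value = $2,308,673 × 0.272 = $627,959.056
Disability exemption = min($116,000, 30% × $627,959.056) = min($116,000, $188,387.7168) = $116,000 (dollar cap binds)
Taxable value = $627,959.056 − $100,000 − $116,000 = $411,959.056
Windmere Township: $411,959.056 × 0.00533 = $2,195.74176848
Community College District: $411,959.056 × 0.0046 = $1,895.0116576
Saltmarsh County: $411,959.056 × 0.00439 = $1,808.50025584
Bellmead USD: $411,959.056 × 0.022 = $9,063.099232
Total = $14,962.35291392

$14,962.35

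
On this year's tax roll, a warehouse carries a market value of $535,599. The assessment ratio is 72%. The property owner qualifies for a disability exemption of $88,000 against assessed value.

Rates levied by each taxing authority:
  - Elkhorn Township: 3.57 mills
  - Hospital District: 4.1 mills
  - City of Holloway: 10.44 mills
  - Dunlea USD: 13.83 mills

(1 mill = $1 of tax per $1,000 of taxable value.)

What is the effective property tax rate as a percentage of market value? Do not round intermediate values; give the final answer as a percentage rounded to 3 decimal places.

1.775%

Assessed value = $535,599 × 0.72 = $385,631.28
Taxable value = $385,631.28 − $88,000 = $297,631.28
Elkhorn Township: $297,631.28 × 0.00357 = $1,062.5436696
Hospital District: $297,631.28 × 0.0041 = $1,220.288248
City of Holloway: $297,631.28 × 0.01044 = $3,107.2705632
Dunlea USD: $297,631.28 × 0.01383 = $4,116.2406024
Total tax = $9,506.3430832
Effective rate = $9,506.3430832 ÷ $535,599 = 1.775% of market value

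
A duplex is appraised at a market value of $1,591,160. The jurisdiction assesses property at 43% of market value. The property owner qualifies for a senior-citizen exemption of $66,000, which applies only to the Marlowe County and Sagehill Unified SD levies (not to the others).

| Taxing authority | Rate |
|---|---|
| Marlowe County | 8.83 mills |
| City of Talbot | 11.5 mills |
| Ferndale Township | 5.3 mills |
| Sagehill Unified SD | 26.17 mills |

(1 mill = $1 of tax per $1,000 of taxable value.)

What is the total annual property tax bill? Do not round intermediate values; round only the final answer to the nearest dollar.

$33,131

Assessed value = $1,591,160 × 0.43 = $684,198.8
Marlowe County: ($684,198.8 − $66,000) × 0.00883 = $618,198.8 × 0.00883 = $5,458.695404
City of Talbot: $684,198.8 × 0.0115 = $7,868.2862
Ferndale Township: $684,198.8 × 0.0053 = $3,626.25364
Sagehill Unified SD: ($684,198.8 − $66,000) × 0.02617 = $618,198.8 × 0.02617 = $16,178.262596
Total = $33,131.49784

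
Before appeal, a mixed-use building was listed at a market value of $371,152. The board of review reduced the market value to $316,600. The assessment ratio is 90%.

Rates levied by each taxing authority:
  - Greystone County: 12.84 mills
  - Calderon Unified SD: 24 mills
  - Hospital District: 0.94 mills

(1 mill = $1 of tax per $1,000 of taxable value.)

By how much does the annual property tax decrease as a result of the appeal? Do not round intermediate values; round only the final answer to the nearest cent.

$1,854.88

Old assessed value = $371,152 × 0.9 = $334,036.8
New assessed value = $316,600 × 0.9 = $284,940
Combined rate = 0.01284 + 0.024 + 0.00094 = 0.03778
Old tax = $334,036.8 × 0.03778 = $12,619.910304
New tax = $284,940 × 0.03778 = $10,765.0332
Reduction = $12,619.910304 − $10,765.0332 = $1,854.877104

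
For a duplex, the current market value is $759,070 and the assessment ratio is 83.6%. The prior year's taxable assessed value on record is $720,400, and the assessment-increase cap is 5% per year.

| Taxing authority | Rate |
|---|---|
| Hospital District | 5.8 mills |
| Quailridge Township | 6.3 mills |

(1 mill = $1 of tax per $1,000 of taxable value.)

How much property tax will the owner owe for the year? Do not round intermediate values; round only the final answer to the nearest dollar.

$7,678

Uncapped assessed value = $759,070 × 0.836 = $634,582.52
Cap limit = $720,400 × 1.05 = $756,420
Taxable assessed value = min($634,582.52, $756,420) = $634,582.52 (cap does not bind)
Hospital District: $634,582.52 × 0.0058 = $3,680.578616
Quailridge Township: $634,582.52 × 0.0063 = $3,997.869876
Total = $7,678.448492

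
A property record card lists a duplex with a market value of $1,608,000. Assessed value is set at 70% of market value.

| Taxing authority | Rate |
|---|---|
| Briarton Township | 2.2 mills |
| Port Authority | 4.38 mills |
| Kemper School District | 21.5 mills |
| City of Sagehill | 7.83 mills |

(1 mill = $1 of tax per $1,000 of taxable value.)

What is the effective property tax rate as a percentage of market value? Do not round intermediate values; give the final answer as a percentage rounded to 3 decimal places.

Assessed value = $1,608,000 × 0.7 = $1,125,600
Briarton Township: $1,125,600 × 0.0022 = $2,476.32
Port Authority: $1,125,600 × 0.00438 = $4,930.128
Kemper School District: $1,125,600 × 0.0215 = $24,200.4
City of Sagehill: $1,125,600 × 0.00783 = $8,813.448
Total tax = $40,420.296
Effective rate = $40,420.296 ÷ $1,608,000 = 2.514% of market value

2.514%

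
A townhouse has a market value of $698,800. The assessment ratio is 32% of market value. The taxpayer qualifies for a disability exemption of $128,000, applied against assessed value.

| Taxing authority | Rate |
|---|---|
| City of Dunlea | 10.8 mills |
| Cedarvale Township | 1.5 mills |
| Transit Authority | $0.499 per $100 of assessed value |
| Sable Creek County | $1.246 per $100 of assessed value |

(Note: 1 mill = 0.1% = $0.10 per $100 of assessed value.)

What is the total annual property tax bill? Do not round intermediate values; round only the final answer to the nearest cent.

$2,844.58

Assessed value = $698,800 × 0.32 = $223,616
Taxable value = $223,616 − $128,000 = $95,616
City of Dunlea: $95,616 × 0.0108 = $1,032.6528
Cedarvale Township: $95,616 × 0.0015 = $143.424
Transit Authority: $95,616 × 0.00499 = $477.12384
Sable Creek County: $95,616 × 0.01246 = $1,191.37536
Total = $2,844.576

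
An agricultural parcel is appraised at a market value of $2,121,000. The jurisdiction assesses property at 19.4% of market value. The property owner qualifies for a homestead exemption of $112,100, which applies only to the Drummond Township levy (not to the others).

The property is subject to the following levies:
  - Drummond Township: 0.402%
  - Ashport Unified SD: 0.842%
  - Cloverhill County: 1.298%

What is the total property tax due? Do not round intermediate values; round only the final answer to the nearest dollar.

Assessed value = $2,121,000 × 0.194 = $411,474
Drummond Township: ($411,474 − $112,100) × 0.00402 = $299,374 × 0.00402 = $1,203.48348
Ashport Unified SD: $411,474 × 0.00842 = $3,464.61108
Cloverhill County: $411,474 × 0.01298 = $5,340.93252
Total = $10,009.02708

$10,009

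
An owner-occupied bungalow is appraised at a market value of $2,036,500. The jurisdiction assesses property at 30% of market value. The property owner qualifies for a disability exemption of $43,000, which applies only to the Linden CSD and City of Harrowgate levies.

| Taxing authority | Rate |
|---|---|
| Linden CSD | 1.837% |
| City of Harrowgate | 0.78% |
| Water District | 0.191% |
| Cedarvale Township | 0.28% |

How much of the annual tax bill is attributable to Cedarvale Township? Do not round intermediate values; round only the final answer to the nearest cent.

Assessed value = $2,036,500 × 0.3 = $610,950
Cedarvale Township taxable value = $610,950 (exemption does not apply)
Cedarvale Township levy = $610,950 × 0.0028 = $1,710.66

$1,710.66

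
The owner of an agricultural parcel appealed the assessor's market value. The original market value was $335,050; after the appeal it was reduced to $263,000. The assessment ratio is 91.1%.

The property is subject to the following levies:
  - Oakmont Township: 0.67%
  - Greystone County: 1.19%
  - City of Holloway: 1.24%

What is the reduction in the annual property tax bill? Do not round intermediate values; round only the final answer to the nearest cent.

Old assessed value = $335,050 × 0.911 = $305,230.55
New assessed value = $263,000 × 0.911 = $239,593
Combined rate = 0.0067 + 0.0119 + 0.0124 = 0.031
Old tax = $305,230.55 × 0.031 = $9,462.14705
New tax = $239,593 × 0.031 = $7,427.383
Reduction = $9,462.14705 − $7,427.383 = $2,034.76405

$2,034.76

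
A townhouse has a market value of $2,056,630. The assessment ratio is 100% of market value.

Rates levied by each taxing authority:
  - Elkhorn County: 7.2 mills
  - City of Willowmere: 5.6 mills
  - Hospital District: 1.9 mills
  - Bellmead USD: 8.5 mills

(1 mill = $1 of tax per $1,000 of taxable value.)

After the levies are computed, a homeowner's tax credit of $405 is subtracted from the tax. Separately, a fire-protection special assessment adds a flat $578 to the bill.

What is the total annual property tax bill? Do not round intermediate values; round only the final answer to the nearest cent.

$47,886.82

Assessed value = $2,056,630 × 1 = $2,056,630
Elkhorn County: $2,056,630 × 0.0072 = $14,807.736
City of Willowmere: $2,056,630 × 0.0056 = $11,517.128
Hospital District: $2,056,630 × 0.0019 = $3,907.597
Bellmead USD: $2,056,630 × 0.0085 = $17,481.355
Levies subtotal = $47,713.816
After credit = $47,713.816 − $405 = $47,308.816
Total = $47,308.816 + $578 = $47,886.816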